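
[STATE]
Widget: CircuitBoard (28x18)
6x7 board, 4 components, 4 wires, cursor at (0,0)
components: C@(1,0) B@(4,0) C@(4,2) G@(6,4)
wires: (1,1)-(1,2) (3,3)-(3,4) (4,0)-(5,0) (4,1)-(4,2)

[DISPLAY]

   0 1 2 3 4 5              
0  [.]                      
                            
1   C   · ─ ·               
                            
2                           
                            
3               · ─ ·       
                            
4   B   · ─ C               
    │                       
5   ·                       
                            
6                   G       
Cursor: (0,0)               
                            
                            
                            


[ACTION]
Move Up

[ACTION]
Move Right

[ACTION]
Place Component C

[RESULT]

   0 1 2 3 4 5              
0      [C]                  
                            
1   C   · ─ ·               
                            
2                           
                            
3               · ─ ·       
                            
4   B   · ─ C               
    │                       
5   ·                       
                            
6                   G       
Cursor: (0,1)               
                            
                            
                            


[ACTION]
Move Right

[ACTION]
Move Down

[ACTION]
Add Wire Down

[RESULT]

   0 1 2 3 4 5              
0       C                   
                            
1   C   · ─[.]              
            │               
2           ·               
                            
3               · ─ ·       
                            
4   B   · ─ C               
    │                       
5   ·                       
                            
6                   G       
Cursor: (1,2)               
                            
                            
                            


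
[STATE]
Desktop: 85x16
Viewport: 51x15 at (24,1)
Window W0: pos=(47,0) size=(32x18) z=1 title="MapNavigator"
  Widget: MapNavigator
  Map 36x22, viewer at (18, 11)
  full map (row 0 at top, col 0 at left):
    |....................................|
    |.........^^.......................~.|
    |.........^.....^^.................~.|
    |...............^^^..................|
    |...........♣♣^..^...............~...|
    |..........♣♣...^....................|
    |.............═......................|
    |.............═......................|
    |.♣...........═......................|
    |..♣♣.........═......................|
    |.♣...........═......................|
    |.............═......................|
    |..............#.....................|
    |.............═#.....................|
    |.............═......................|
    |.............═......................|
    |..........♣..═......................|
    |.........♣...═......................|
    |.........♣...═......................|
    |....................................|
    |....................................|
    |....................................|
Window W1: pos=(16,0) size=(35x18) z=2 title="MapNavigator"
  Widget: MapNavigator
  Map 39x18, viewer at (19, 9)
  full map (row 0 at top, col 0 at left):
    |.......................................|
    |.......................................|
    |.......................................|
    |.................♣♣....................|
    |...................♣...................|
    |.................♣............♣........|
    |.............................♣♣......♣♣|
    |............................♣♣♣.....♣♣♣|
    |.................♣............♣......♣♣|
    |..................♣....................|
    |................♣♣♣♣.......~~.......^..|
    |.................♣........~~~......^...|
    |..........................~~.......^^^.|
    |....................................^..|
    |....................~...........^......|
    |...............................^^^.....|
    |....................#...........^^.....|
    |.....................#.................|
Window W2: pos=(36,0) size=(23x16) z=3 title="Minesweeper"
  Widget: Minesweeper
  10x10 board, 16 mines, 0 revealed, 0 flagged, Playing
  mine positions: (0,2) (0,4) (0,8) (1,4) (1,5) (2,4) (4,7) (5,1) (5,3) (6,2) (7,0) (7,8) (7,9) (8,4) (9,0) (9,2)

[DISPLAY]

igator      ┃ Minesweeper         ┃or              
────────────┠─────────────────────┨────────────────
............┃■■■■■■■■■■           ┃..^.............
.......♣♣...┃■■■■■■■■■■           ┃.^..............
.........♣..┃■■■■■■■■■■           ┃................
.......♣....┃■■■■■■■■■■           ┃................
............┃■■■■■■■■■■           ┃................
............┃■■■■■■■■■■           ┃................
.......♣....┃■■■■■■■■■■           ┃................
........♣@..┃■■■■■■■■■■           ┃....@...........
......♣♣♣♣..┃■■■■■■■■■■           ┃#...............
.......♣....┃■■■■■■■■■■           ┃#...............
............┃                     ┃................
............┃                     ┃................
..........~.┗━━━━━━━━━━━━━━━━━━━━━┛................


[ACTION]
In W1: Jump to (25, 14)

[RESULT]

igator      ┃ Minesweeper         ┃or              
────────────┠─────────────────────┨────────────────
............┃■■■■■■■■■■           ┃..^.............
.♣..........┃■■■■■■■■■■           ┃.^..............
..♣.........┃■■■■■■■■■■           ┃................
♣♣♣♣.......~┃■■■■■■■■■■           ┃................
.♣........~~┃■■■■■■■■■■           ┃................
..........~~┃■■■■■■■■■■           ┃................
............┃■■■■■■■■■■           ┃................
....~....@..┃■■■■■■■■■■           ┃....@...........
............┃■■■■■■■■■■           ┃#...............
....#.......┃■■■■■■■■■■           ┃#...............
.....#......┃                     ┃................
            ┃                     ┃................
            ┗━━━━━━━━━━━━━━━━━━━━━┛................


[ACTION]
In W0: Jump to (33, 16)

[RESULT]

igator      ┃ Minesweeper         ┃or              
────────────┠─────────────────────┨────────────────
............┃■■■■■■■■■■           ┃.......         
.♣..........┃■■■■■■■■■■           ┃.......         
..♣.........┃■■■■■■■■■■           ┃.......         
♣♣♣♣.......~┃■■■■■■■■■■           ┃.......         
.♣........~~┃■■■■■■■■■■           ┃.......         
..........~~┃■■■■■■■■■■           ┃.......         
............┃■■■■■■■■■■           ┃.......         
....~....@..┃■■■■■■■■■■           ┃....@..         
............┃■■■■■■■■■■           ┃.......         
....#.......┃■■■■■■■■■■           ┃.......         
.....#......┃                     ┃.......         
            ┃                     ┃.......         
            ┗━━━━━━━━━━━━━━━━━━━━━┛.......         


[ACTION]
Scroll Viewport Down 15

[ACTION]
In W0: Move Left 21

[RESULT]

igator      ┃ Minesweeper         ┃or              
────────────┠─────────────────────┨────────────────
............┃■■■■■■■■■■           ┃.....═..........
.♣..........┃■■■■■■■■■■           ┃.....═..........
..♣.........┃■■■■■■■■■■           ┃.....═..........
♣♣♣♣.......~┃■■■■■■■■■■           ┃......#.........
.♣........~~┃■■■■■■■■■■           ┃.....═#.........
..........~~┃■■■■■■■■■■           ┃.....═..........
............┃■■■■■■■■■■           ┃.....═..........
....~....@..┃■■■■■■■■■■           ┃..♣.@═..........
............┃■■■■■■■■■■           ┃.♣...═..........
....#.......┃■■■■■■■■■■           ┃.♣...═..........
.....#......┃                     ┃................
            ┃                     ┃................
            ┗━━━━━━━━━━━━━━━━━━━━━┛................


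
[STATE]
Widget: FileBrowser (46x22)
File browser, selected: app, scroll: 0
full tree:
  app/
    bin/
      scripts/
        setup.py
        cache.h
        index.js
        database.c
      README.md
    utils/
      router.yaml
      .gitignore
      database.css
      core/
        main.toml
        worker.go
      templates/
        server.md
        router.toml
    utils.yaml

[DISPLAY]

> [-] app/                                    
    [+] bin/                                  
    [+] utils/                                
    utils.yaml                                
                                              
                                              
                                              
                                              
                                              
                                              
                                              
                                              
                                              
                                              
                                              
                                              
                                              
                                              
                                              
                                              
                                              
                                              


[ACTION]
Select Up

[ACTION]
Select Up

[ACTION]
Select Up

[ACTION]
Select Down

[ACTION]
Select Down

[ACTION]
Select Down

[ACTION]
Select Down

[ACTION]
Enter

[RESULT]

  [-] app/                                    
    [+] bin/                                  
    [+] utils/                                
  > utils.yaml                                
                                              
                                              
                                              
                                              
                                              
                                              
                                              
                                              
                                              
                                              
                                              
                                              
                                              
                                              
                                              
                                              
                                              
                                              


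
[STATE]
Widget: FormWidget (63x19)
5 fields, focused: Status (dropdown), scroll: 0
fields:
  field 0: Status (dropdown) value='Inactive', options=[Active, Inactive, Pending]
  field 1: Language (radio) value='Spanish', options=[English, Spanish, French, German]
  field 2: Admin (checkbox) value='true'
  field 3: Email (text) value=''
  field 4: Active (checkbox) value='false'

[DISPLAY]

> Status:     [Inactive                                      ▼]
  Language:   ( ) English  (●) Spanish  ( ) French  ( ) German 
  Admin:      [x]                                              
  Email:      [                                               ]
  Active:     [ ]                                              
                                                               
                                                               
                                                               
                                                               
                                                               
                                                               
                                                               
                                                               
                                                               
                                                               
                                                               
                                                               
                                                               
                                                               


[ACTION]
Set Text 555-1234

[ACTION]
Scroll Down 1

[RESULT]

  Language:   ( ) English  (●) Spanish  ( ) French  ( ) German 
  Admin:      [x]                                              
  Email:      [                                               ]
  Active:     [ ]                                              
                                                               
                                                               
                                                               
                                                               
                                                               
                                                               
                                                               
                                                               
                                                               
                                                               
                                                               
                                                               
                                                               
                                                               
                                                               


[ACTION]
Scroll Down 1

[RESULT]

  Admin:      [x]                                              
  Email:      [                                               ]
  Active:     [ ]                                              
                                                               
                                                               
                                                               
                                                               
                                                               
                                                               
                                                               
                                                               
                                                               
                                                               
                                                               
                                                               
                                                               
                                                               
                                                               
                                                               


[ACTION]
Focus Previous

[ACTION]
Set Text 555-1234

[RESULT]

  Admin:      [x]                                              
  Email:      [                                               ]
> Active:     [ ]                                              
                                                               
                                                               
                                                               
                                                               
                                                               
                                                               
                                                               
                                                               
                                                               
                                                               
                                                               
                                                               
                                                               
                                                               
                                                               
                                                               


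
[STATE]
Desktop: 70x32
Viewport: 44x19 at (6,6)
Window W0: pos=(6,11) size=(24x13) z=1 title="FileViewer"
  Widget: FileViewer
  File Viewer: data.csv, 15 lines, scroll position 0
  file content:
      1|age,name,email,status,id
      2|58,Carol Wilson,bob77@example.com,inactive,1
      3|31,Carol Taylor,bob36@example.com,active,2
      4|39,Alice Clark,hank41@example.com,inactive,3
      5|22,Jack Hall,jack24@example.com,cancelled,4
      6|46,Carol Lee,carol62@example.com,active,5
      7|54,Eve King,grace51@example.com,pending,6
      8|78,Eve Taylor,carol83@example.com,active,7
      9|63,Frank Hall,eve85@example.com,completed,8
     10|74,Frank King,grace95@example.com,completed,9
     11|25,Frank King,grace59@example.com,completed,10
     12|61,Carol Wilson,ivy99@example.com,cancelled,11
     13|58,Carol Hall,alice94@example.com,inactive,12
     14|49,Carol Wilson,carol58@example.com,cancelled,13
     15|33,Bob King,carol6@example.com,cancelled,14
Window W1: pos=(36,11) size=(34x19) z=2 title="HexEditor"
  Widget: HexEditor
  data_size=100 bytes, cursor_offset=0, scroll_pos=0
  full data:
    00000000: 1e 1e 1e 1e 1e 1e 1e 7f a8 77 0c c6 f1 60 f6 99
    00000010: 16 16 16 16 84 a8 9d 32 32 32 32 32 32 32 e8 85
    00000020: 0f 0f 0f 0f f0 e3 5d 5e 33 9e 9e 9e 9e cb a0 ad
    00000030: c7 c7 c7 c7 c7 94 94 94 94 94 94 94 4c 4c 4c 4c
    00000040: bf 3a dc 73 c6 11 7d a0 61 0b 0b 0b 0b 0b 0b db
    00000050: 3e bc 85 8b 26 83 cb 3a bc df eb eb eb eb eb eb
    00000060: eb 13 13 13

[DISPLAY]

                                            
                                            
                                            
                                            
                                            
┏━━━━━━━━━━━━━━━━━━━━━━┓      ┏━━━━━━━━━━━━━
┃ FileViewer           ┃      ┃ HexEditor   
┠──────────────────────┨      ┠─────────────
┃age,name,email,status▲┃      ┃00000000  1E 
┃58,Carol Wilson,bob77█┃      ┃00000010  16 
┃31,Carol Taylor,bob36░┃      ┃00000020  0f 
┃39,Alice Clark,hank41░┃      ┃00000030  c7 
┃22,Jack Hall,jack24@e░┃      ┃00000040  bf 
┃46,Carol Lee,carol62@░┃      ┃00000050  3e 
┃54,Eve King,grace51@e░┃      ┃00000060  eb 
┃78,Eve Taylor,carol83░┃      ┃             
┃63,Frank Hall,eve85@e▼┃      ┃             
┗━━━━━━━━━━━━━━━━━━━━━━┛      ┃             
                              ┃             


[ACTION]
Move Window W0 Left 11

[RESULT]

                                            
                                            
                                            
                                            
                                            
━━━━━━━━━━━━━━━━━┓            ┏━━━━━━━━━━━━━
Viewer           ┃            ┃ HexEditor   
─────────────────┨            ┠─────────────
ame,email,status▲┃            ┃00000000  1E 
rol Wilson,bob77█┃            ┃00000010  16 
rol Taylor,bob36░┃            ┃00000020  0f 
ice Clark,hank41░┃            ┃00000030  c7 
ck Hall,jack24@e░┃            ┃00000040  bf 
rol Lee,carol62@░┃            ┃00000050  3e 
e King,grace51@e░┃            ┃00000060  eb 
e Taylor,carol83░┃            ┃             
ank Hall,eve85@e▼┃            ┃             
━━━━━━━━━━━━━━━━━┛            ┃             
                              ┃             


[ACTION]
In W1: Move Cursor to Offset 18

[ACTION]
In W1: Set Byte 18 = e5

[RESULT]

                                            
                                            
                                            
                                            
                                            
━━━━━━━━━━━━━━━━━┓            ┏━━━━━━━━━━━━━
Viewer           ┃            ┃ HexEditor   
─────────────────┨            ┠─────────────
ame,email,status▲┃            ┃00000000  1e 
rol Wilson,bob77█┃            ┃00000010  16 
rol Taylor,bob36░┃            ┃00000020  0f 
ice Clark,hank41░┃            ┃00000030  c7 
ck Hall,jack24@e░┃            ┃00000040  bf 
rol Lee,carol62@░┃            ┃00000050  3e 
e King,grace51@e░┃            ┃00000060  eb 
e Taylor,carol83░┃            ┃             
ank Hall,eve85@e▼┃            ┃             
━━━━━━━━━━━━━━━━━┛            ┃             
                              ┃             


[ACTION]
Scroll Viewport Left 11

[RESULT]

                                            
                                            
                                            
                                            
                                            
┏━━━━━━━━━━━━━━━━━━━━━━┓            ┏━━━━━━━
┃ FileViewer           ┃            ┃ HexEdi
┠──────────────────────┨            ┠───────
┃age,name,email,status▲┃            ┃0000000
┃58,Carol Wilson,bob77█┃            ┃0000001
┃31,Carol Taylor,bob36░┃            ┃0000002
┃39,Alice Clark,hank41░┃            ┃0000003
┃22,Jack Hall,jack24@e░┃            ┃0000004
┃46,Carol Lee,carol62@░┃            ┃0000005
┃54,Eve King,grace51@e░┃            ┃0000006
┃78,Eve Taylor,carol83░┃            ┃       
┃63,Frank Hall,eve85@e▼┃            ┃       
┗━━━━━━━━━━━━━━━━━━━━━━┛            ┃       
                                    ┃       


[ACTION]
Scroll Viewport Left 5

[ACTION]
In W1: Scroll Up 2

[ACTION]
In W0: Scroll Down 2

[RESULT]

                                            
                                            
                                            
                                            
                                            
┏━━━━━━━━━━━━━━━━━━━━━━┓            ┏━━━━━━━
┃ FileViewer           ┃            ┃ HexEdi
┠──────────────────────┨            ┠───────
┃31,Carol Taylor,bob36▲┃            ┃0000000
┃39,Alice Clark,hank41░┃            ┃0000001
┃22,Jack Hall,jack24@e░┃            ┃0000002
┃46,Carol Lee,carol62@█┃            ┃0000003
┃54,Eve King,grace51@e░┃            ┃0000004
┃78,Eve Taylor,carol83░┃            ┃0000005
┃63,Frank Hall,eve85@e░┃            ┃0000006
┃74,Frank King,grace95░┃            ┃       
┃25,Frank King,grace59▼┃            ┃       
┗━━━━━━━━━━━━━━━━━━━━━━┛            ┃       
                                    ┃       


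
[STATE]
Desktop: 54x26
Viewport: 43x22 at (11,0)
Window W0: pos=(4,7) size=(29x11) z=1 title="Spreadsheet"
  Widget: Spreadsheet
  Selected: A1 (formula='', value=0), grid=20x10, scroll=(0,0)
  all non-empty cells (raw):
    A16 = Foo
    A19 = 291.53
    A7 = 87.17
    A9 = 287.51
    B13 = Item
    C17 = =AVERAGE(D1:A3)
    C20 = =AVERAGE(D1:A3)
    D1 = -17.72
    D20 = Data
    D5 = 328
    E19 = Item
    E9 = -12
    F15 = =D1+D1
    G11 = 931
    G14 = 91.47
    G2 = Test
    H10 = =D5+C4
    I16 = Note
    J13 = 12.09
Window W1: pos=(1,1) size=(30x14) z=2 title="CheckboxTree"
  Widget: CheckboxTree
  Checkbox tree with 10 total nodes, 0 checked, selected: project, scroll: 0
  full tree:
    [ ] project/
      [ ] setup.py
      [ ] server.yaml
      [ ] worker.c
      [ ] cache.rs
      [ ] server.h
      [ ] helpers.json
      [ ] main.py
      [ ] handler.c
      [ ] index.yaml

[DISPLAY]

                                           
━━━━━━━━━━━━━━━━━━━┓                       
Tree               ┃                       
───────────────────┨                       
ect/               ┃                       
tup.py             ┃                       
rver.yaml          ┃                       
rker.c             ┃━┓                     
che.rs             ┃ ┃                     
rver.h             ┃─┨                     
lpers.json         ┃ ┃                     
in.py              ┃ ┃                     
ndler.c            ┃-┃                     
dex.yaml           ┃ ┃                     
━━━━━━━━━━━━━━━━━━━┛ ┃                     
     0       0       ┃                     
     0       0       ┃                     
━━━━━━━━━━━━━━━━━━━━━┛                     
                                           
                                           
                                           
                                           


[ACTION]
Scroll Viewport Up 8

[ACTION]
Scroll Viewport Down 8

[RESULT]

ect/               ┃                       
tup.py             ┃                       
rver.yaml          ┃                       
rker.c             ┃━┓                     
che.rs             ┃ ┃                     
rver.h             ┃─┨                     
lpers.json         ┃ ┃                     
in.py              ┃ ┃                     
ndler.c            ┃-┃                     
dex.yaml           ┃ ┃                     
━━━━━━━━━━━━━━━━━━━┛ ┃                     
     0       0       ┃                     
     0       0       ┃                     
━━━━━━━━━━━━━━━━━━━━━┛                     
                                           
                                           
                                           
                                           
                                           
                                           
                                           
                                           


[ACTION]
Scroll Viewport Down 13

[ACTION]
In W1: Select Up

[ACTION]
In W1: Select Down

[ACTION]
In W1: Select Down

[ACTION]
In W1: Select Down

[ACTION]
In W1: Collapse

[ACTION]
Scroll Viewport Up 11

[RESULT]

                                           
━━━━━━━━━━━━━━━━━━━┓                       
Tree               ┃                       
───────────────────┨                       
ect/               ┃                       
tup.py             ┃                       
rver.yaml          ┃                       
rker.c             ┃━┓                     
che.rs             ┃ ┃                     
rver.h             ┃─┨                     
lpers.json         ┃ ┃                     
in.py              ┃ ┃                     
ndler.c            ┃-┃                     
dex.yaml           ┃ ┃                     
━━━━━━━━━━━━━━━━━━━┛ ┃                     
     0       0       ┃                     
     0       0       ┃                     
━━━━━━━━━━━━━━━━━━━━━┛                     
                                           
                                           
                                           
                                           


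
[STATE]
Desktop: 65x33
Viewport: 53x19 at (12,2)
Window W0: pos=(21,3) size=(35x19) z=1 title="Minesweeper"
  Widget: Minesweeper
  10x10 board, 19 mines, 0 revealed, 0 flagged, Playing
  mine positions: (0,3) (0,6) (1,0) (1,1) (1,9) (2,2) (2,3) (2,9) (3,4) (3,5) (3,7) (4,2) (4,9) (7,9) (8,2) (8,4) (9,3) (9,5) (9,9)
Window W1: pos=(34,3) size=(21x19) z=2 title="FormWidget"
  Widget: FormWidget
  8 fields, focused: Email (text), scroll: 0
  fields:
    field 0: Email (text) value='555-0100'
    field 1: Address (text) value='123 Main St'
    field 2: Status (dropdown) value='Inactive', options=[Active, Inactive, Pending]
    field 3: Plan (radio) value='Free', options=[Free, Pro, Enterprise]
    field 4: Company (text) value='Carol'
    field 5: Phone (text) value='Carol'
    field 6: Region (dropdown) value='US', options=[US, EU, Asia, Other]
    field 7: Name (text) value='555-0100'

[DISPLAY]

                                                     
         ┏━━━━━━━━━━━━┏━━━━━━━━━━━━━━━━━━━┓┓         
         ┃ Minesweeper┃ FormWidget        ┃┃         
         ┠────────────┠───────────────────┨┨         
         ┃■■■■■■■■■■  ┃> Email:      [555]┃┃         
         ┃■■■■■■■■■■  ┃  Address:    [123]┃┃         
         ┃■■■■■■■■■■  ┃  Status:     [In▼]┃┃         
         ┃■■■■■■■■■■  ┃  Plan:       (●) F┃┃         
         ┃■■■■■■■■■■  ┃  Company:    [Car]┃┃         
         ┃■■■■■■■■■■  ┃  Phone:      [Car]┃┃         
         ┃■■■■■■■■■■  ┃  Region:     [US▼]┃┃         
         ┃■■■■■■■■■■  ┃  Name:       [555]┃┃         
         ┃■■■■■■■■■■  ┃                   ┃┃         
         ┃■■■■■■■■■■  ┃                   ┃┃         
         ┃            ┃                   ┃┃         
         ┃            ┃                   ┃┃         
         ┃            ┃                   ┃┃         
         ┃            ┃                   ┃┃         
         ┃            ┃                   ┃┃         


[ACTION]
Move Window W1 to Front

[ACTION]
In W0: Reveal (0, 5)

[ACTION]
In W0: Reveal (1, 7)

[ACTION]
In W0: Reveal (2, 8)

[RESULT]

                                                     
         ┏━━━━━━━━━━━━┏━━━━━━━━━━━━━━━━━━━┓┓         
         ┃ Minesweeper┃ FormWidget        ┃┃         
         ┠────────────┠───────────────────┨┨         
         ┃■■■■■1■■■■  ┃> Email:      [555]┃┃         
         ┃■■■■■■■1■■  ┃  Address:    [123]┃┃         
         ┃■■■■■■■■3■  ┃  Status:     [In▼]┃┃         
         ┃■■■■■■■■■■  ┃  Plan:       (●) F┃┃         
         ┃■■■■■■■■■■  ┃  Company:    [Car]┃┃         
         ┃■■■■■■■■■■  ┃  Phone:      [Car]┃┃         
         ┃■■■■■■■■■■  ┃  Region:     [US▼]┃┃         
         ┃■■■■■■■■■■  ┃  Name:       [555]┃┃         
         ┃■■■■■■■■■■  ┃                   ┃┃         
         ┃■■■■■■■■■■  ┃                   ┃┃         
         ┃            ┃                   ┃┃         
         ┃            ┃                   ┃┃         
         ┃            ┃                   ┃┃         
         ┃            ┃                   ┃┃         
         ┃            ┃                   ┃┃         


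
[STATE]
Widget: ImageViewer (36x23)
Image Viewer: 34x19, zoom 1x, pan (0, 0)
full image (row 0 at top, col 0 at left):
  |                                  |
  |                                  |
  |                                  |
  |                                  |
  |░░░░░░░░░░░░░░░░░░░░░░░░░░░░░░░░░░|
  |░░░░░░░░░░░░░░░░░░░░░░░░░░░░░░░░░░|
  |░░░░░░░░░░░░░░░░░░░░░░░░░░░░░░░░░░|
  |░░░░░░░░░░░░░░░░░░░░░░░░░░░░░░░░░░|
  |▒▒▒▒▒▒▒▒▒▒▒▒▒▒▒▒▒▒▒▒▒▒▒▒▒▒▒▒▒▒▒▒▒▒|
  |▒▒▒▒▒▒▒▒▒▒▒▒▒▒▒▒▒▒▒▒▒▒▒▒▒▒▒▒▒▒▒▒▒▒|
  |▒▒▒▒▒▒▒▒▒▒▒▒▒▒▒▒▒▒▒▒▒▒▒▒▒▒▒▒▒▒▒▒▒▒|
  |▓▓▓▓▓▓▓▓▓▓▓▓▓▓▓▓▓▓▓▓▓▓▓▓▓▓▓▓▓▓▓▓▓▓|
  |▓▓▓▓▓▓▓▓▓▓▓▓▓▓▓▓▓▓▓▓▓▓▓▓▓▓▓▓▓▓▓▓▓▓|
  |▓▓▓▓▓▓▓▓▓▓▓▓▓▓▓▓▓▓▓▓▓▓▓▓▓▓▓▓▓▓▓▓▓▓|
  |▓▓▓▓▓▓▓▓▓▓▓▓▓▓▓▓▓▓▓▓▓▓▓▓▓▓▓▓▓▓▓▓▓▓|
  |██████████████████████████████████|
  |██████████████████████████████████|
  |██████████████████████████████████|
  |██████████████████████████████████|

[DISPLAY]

                                    
                                    
                                    
                                    
░░░░░░░░░░░░░░░░░░░░░░░░░░░░░░░░░░  
░░░░░░░░░░░░░░░░░░░░░░░░░░░░░░░░░░  
░░░░░░░░░░░░░░░░░░░░░░░░░░░░░░░░░░  
░░░░░░░░░░░░░░░░░░░░░░░░░░░░░░░░░░  
▒▒▒▒▒▒▒▒▒▒▒▒▒▒▒▒▒▒▒▒▒▒▒▒▒▒▒▒▒▒▒▒▒▒  
▒▒▒▒▒▒▒▒▒▒▒▒▒▒▒▒▒▒▒▒▒▒▒▒▒▒▒▒▒▒▒▒▒▒  
▒▒▒▒▒▒▒▒▒▒▒▒▒▒▒▒▒▒▒▒▒▒▒▒▒▒▒▒▒▒▒▒▒▒  
▓▓▓▓▓▓▓▓▓▓▓▓▓▓▓▓▓▓▓▓▓▓▓▓▓▓▓▓▓▓▓▓▓▓  
▓▓▓▓▓▓▓▓▓▓▓▓▓▓▓▓▓▓▓▓▓▓▓▓▓▓▓▓▓▓▓▓▓▓  
▓▓▓▓▓▓▓▓▓▓▓▓▓▓▓▓▓▓▓▓▓▓▓▓▓▓▓▓▓▓▓▓▓▓  
▓▓▓▓▓▓▓▓▓▓▓▓▓▓▓▓▓▓▓▓▓▓▓▓▓▓▓▓▓▓▓▓▓▓  
██████████████████████████████████  
██████████████████████████████████  
██████████████████████████████████  
██████████████████████████████████  
                                    
                                    
                                    
                                    


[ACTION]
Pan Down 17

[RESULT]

██████████████████████████████████  
██████████████████████████████████  
                                    
                                    
                                    
                                    
                                    
                                    
                                    
                                    
                                    
                                    
                                    
                                    
                                    
                                    
                                    
                                    
                                    
                                    
                                    
                                    
                                    


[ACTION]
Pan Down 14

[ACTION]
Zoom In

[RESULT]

████████████████████████████████████
████████████████████████████████████
████████████████████████████████████
████████████████████████████████████
████████████████████████████████████
████████████████████████████████████
████████████████████████████████████
                                    
                                    
                                    
                                    
                                    
                                    
                                    
                                    
                                    
                                    
                                    
                                    
                                    
                                    
                                    
                                    


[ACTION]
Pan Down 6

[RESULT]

████████████████████████████████████
                                    
                                    
                                    
                                    
                                    
                                    
                                    
                                    
                                    
                                    
                                    
                                    
                                    
                                    
                                    
                                    
                                    
                                    
                                    
                                    
                                    
                                    


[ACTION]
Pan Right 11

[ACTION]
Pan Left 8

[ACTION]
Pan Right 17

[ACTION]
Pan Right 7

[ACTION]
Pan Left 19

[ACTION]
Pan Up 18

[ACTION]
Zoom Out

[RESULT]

                                    
                                    
                                    
                                    
                                    
                                    
                                    
                                    
                                    
                                    
                                    
                                    
                                    
                                    
                                    
                                    
                                    
                                    
                                    
                                    
                                    
                                    
                                    
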